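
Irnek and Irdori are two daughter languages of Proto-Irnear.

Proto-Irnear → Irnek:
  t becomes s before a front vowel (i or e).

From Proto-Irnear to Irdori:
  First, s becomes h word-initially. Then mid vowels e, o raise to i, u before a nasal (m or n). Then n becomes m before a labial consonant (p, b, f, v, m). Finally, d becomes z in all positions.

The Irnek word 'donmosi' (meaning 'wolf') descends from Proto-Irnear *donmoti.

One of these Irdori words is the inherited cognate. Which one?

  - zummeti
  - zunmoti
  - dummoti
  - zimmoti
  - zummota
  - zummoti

zummoti

Irdori: start from *donmoti.
  rule 1: no change — donmoti
  rule 2 (pre-nasal raising): donmoti → dunmoti
  rule 3 (nasal place assimilation): dunmoti → dummoti
  rule 4 (unconditioned shift): dummoti → zummoti
  ⇒ Irdori zummoti
The other candidates each miss or misapply at least one Irdori change.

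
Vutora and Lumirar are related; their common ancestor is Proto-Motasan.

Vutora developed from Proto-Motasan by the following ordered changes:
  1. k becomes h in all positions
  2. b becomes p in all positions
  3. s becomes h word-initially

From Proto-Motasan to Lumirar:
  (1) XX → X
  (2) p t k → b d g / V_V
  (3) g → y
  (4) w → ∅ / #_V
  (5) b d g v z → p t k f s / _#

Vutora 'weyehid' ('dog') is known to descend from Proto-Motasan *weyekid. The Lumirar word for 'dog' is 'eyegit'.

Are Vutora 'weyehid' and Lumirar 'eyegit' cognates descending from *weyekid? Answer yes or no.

no

Derive the expected Lumirar reflex of *weyekid:
Lumirar: *weyekid > weyegid > weyeyid > eyeyid > eyeyit  (by intervocalic voicing, unconditioned shift, glide loss, final devoicing)
The regular Lumirar reflex would be 'eyeyit', but the attested form is 'eyegit'. The correspondence is irregular, so they are not cognates (the Lumirar form has a different source).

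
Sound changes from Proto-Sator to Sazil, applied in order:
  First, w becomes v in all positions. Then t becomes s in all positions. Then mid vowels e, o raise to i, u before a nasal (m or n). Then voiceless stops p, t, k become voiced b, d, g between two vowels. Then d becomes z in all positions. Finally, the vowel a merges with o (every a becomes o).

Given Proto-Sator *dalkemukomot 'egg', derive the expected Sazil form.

Sazil: *dalkemukomot > dalkemukomos > dalkimukumos > dalkimugumos > zalkimugumos > zolkimugumos  (by unconditioned shift, pre-nasal raising, intervocalic voicing, unconditioned shift, vowel merger)

zolkimugumos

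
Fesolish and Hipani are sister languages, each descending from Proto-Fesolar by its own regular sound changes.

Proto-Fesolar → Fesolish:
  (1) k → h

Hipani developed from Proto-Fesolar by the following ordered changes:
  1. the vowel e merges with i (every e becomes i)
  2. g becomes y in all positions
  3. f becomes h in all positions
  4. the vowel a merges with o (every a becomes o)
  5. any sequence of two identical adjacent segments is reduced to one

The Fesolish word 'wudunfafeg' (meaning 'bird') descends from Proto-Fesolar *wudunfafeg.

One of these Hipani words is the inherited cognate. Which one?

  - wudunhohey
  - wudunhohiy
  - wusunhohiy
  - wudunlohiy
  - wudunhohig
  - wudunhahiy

Hipani: *wudunfafeg
  wudunfafeg → wudunfafig   [vowel merger]
  wudunfafig → wudunfafiy   [unconditioned shift]
  wudunfafiy → wudunhahiy   [unconditioned shift]
  wudunhahiy → wudunhohiy   [vowel merger]
  wudunhohiy (rule 5 does not apply)
  giving Hipani wudunhohiy.

wudunhohiy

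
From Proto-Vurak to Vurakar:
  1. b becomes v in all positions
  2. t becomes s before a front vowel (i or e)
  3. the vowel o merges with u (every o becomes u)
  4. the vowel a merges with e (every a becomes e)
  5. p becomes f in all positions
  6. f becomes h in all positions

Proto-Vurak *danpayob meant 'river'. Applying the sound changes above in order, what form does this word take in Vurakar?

denheyuv

Vurakar: *danpayob > danpayov > danpayuv > denpeyuv > denfeyuv > denheyuv  (by unconditioned shift, vowel merger, vowel merger, unconditioned shift, unconditioned shift)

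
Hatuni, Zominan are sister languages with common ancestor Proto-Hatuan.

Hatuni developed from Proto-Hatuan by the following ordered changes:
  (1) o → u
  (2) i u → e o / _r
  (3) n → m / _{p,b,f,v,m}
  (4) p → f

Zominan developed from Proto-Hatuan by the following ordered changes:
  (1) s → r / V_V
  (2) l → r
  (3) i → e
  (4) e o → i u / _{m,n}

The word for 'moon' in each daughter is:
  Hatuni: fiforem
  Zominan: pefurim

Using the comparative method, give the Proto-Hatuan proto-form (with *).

Position 2: Hatuni has i, Zominan has e. Hatuni preserves i here (none of its changes turn any other segment into i), so the proto-segment is *i.
Position 6: Hatuni has e, Zominan has i. Taking the neighbouring segments as reconstructed: Hatuni e can only go back to *e; Zominan i could go back to *e or *i — the one source consistent with every daughter is *e.
This points to *pifurem. Verify forward in each daughter:
Hatuni: *pifurem > piforem > fiforem  (by pre-rhotic lowering, unconditioned shift)
Zominan: *pifurem > pefurem > pefurim  (by vowel merger, pre-nasal raising)
Only *pifurem yields all of Hatuni fiforem, Zominan pefurim.

*pifurem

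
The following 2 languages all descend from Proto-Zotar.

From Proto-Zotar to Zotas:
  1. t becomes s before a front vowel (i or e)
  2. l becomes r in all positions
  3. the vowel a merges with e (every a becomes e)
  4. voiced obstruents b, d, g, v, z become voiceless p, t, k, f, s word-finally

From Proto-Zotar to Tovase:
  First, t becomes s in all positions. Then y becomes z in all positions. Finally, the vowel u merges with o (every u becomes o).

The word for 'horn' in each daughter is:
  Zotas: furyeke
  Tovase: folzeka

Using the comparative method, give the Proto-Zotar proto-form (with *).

*fulyeka

Position 4: Zotas has y, Tovase has z. Zotas preserves y here (none of its changes turn any other segment into y), so the proto-segment is *y.
Position 2: Zotas has u, Tovase has o. Zotas preserves u here (none of its changes turn any other segment into u), so the proto-segment is *u.
Verify the candidate proto-form against each daughter:
Zotas: *fulyeka > furyeka > furyeke  (by unconditioned shift, vowel merger)
Tovase: *fulyeka
  fulyeka (rule 1 does not apply)
  fulyeka → fulzeka   [unconditioned shift]
  fulzeka → folzeka   [vowel merger]
  giving Tovase folzeka.
*fulyeka is the unique common source.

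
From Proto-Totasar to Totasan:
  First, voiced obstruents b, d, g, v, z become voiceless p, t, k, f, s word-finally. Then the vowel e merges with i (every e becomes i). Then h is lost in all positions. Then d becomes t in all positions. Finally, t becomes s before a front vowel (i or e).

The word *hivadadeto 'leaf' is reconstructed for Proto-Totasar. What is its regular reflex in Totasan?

ivatasito

Totasan: *hivadadeto > hivadadito > ivadadito > ivatatito > ivatasito  (by vowel merger, h-loss, unconditioned shift, palatalisation)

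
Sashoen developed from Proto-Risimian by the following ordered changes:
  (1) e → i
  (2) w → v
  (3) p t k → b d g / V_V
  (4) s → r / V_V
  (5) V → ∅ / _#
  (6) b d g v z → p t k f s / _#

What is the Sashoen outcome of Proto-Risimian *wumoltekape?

Sashoen: *wumoltekape
  wumoltekape → wumoltikapi   [vowel merger]
  wumoltikapi → vumoltikapi   [unconditioned shift]
  vumoltikapi → vumoltigabi   [intervocalic voicing]
  vumoltigabi (rule 4 does not apply)
  vumoltigabi → vumoltigab   [apocope]
  vumoltigab → vumoltigap   [final devoicing]
  giving Sashoen vumoltigap.

vumoltigap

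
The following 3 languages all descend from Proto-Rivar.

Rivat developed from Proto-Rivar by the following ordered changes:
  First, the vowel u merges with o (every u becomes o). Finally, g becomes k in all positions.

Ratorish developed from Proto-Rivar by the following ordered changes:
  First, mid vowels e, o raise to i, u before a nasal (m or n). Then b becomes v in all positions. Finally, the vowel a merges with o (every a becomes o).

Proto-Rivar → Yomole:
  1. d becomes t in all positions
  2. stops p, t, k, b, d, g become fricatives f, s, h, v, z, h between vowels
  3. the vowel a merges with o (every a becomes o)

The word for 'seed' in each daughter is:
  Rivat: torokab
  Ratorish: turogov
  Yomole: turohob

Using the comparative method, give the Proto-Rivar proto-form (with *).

Position 5: Rivat has k, Ratorish has g, Yomole has h. Ratorish preserves g here (none of its changes turn any other segment into g), so the proto-segment is *g.
Position 6: Rivat has a, Ratorish has o, Yomole has o. Rivat preserves a here (none of its changes turn any other segment into a), so the proto-segment is *a.
Continuing position by position gives *turogab; check it forward:
Rivat: start from *turogab.
  rule 1 (vowel merger): turogab → torogab
  rule 2 (unconditioned shift): torogab → torokab
  ⇒ Rivat torokab
Ratorish: start from *turogab.
  rule 1: no change — turogab
  rule 2 (unconditioned shift): turogab → turogav
  rule 3 (vowel merger): turogav → turogov
  ⇒ Ratorish turogov
Yomole: *turogab
  turogab (rule 1 does not apply)
  turogab → turohab   [intervocalic lenition]
  turohab → turohob   [vowel merger]
  giving Yomole turohob.
No other proto-form is consistent with every reflex, so the reconstruction is *turogab.

*turogab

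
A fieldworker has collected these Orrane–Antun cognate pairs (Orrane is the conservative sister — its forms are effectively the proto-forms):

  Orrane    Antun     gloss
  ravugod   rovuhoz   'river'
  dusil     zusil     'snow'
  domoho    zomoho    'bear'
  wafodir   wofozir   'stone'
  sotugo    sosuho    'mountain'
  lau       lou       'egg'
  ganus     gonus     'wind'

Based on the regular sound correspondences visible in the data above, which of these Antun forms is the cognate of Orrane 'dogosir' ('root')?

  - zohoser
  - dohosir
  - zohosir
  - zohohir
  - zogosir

zohosir

domoho ~ zomoho — Orrane d corresponds to Antun z word-initially before a back vowel.
ravugod ~ rovuhoz, sotugo ~ sosuho — Orrane g corresponds to Antun h between vowels (before a back vowel).
Applying these to Orrane 'dogosir':
  dogosir → zogosir   (d→z word-initially before a back vowel)
  zogosir → zohosir   (g→h between vowels (before a back vowel))
So the Antun cognate is 'zohosir'.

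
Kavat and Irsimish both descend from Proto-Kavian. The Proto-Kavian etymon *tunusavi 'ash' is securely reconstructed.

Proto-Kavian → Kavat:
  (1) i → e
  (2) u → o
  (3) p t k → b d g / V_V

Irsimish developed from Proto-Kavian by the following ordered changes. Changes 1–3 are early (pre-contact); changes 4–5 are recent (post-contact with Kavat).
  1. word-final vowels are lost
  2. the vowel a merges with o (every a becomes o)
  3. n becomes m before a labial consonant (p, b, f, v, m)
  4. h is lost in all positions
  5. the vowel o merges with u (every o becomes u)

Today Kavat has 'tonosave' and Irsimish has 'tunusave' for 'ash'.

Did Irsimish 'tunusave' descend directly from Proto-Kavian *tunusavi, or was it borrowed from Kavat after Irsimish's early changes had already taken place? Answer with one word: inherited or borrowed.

If inherited, *tunusavi would pass through all of Irsimish's changes:
Irsimish: *tunusavi > tunusav > tunusov > tunusuv  (by apocope, vowel merger, vowel merger)
If borrowed from Kavat 'tonosave' after the early changes, it would undergo only the recent ones:
  rule 4 (h-loss): no change (tonosave)
  rule 5 (vowel merger): tonosave → tunusave
  ⇒ as a loan: tunusave
Irsimish 'tunusave' matches the loan outcome 'tunusave', not the inherited 'tunusuv' — it skipped the early Irsimish changes, so it was borrowed from Kavat.

borrowed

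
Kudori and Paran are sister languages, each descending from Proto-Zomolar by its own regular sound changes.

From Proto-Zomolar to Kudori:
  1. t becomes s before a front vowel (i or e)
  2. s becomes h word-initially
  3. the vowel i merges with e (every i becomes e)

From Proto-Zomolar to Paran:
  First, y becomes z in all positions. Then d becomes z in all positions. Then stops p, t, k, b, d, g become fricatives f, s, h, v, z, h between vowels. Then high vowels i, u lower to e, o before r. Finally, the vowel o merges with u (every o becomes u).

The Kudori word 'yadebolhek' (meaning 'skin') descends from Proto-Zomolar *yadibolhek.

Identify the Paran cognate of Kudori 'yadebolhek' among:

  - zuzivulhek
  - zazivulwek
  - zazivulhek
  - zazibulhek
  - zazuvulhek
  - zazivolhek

Paran: *yadibolhek
  yadibolhek → zadibolhek   [unconditioned shift]
  zadibolhek → zazibolhek   [unconditioned shift]
  zazibolhek → zazivolhek   [intervocalic lenition]
  zazivolhek (rule 4 does not apply)
  zazivolhek → zazivulhek   [vowel merger]
  giving Paran zazivulhek.

zazivulhek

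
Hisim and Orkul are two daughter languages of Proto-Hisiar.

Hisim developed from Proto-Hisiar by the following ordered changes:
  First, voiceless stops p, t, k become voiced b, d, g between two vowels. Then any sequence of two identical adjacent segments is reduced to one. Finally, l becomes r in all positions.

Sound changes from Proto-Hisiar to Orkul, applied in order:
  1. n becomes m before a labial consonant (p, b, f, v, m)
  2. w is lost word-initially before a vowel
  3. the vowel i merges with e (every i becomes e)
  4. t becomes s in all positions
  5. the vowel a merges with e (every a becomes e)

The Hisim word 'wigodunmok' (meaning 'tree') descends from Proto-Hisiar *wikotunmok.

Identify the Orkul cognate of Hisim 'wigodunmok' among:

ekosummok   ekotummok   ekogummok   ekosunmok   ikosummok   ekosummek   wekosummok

ekosummok

Orkul: start from *wikotunmok.
  rule 1 (nasal place assimilation): wikotunmok → wikotummok
  rule 2 (glide loss): wikotummok → ikotummok
  rule 3 (vowel merger): ikotummok → ekotummok
  rule 4 (unconditioned shift): ekotummok → ekosummok
  rule 5: no change — ekosummok
  ⇒ Orkul ekosummok
The other candidates each miss or misapply at least one Orkul change.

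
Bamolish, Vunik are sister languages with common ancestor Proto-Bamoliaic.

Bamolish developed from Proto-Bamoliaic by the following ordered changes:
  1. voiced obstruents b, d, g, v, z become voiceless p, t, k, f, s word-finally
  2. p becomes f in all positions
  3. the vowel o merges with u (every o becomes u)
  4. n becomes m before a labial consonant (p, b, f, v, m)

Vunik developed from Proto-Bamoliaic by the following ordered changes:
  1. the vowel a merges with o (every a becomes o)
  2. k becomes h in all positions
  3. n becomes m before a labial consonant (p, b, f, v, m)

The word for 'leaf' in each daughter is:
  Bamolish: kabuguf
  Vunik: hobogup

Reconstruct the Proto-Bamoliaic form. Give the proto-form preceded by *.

*kabogup

Position 7: Bamolish has f, Vunik has p. Vunik preserves p here (none of its changes turn any other segment into p), so the proto-segment is *p.
Position 1: Bamolish has k, Vunik has h. Taking the neighbouring segments as reconstructed: Bamolish k can only go back to *k; Vunik h could go back to *k or *h — the one source consistent with every daughter is *k.
Verify the candidate proto-form against each daughter:
Bamolish: *kabogup > kaboguf > kabuguf  (by unconditioned shift, vowel merger)
Vunik: *kabogup
  kabogup → kobogup   [vowel merger]
  kobogup → hobogup   [unconditioned shift]
  hobogup (rule 3 does not apply)
  giving Vunik hobogup.
No other proto-form is consistent with every reflex, so the reconstruction is *kabogup.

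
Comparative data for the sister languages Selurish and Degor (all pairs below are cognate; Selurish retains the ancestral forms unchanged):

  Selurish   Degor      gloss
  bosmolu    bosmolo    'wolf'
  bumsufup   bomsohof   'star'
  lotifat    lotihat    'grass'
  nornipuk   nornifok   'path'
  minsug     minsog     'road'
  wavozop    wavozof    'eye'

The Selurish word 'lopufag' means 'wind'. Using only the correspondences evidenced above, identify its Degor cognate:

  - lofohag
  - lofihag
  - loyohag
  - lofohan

nornipuk ~ nornifok — Selurish p corresponds to Degor f between vowels (before a back vowel).
bumsufup ~ bomsohof — Selurish u corresponds to Degor o after a consonant, before a labial obstruent.
lotifat ~ lotihat — Selurish f corresponds to Degor h between vowels (before a back vowel).
Applying these to Selurish 'lopufag':
  lopufag → lofufag   (p→f between vowels (before a back vowel))
  lofufag → lofofag   (u→o after a consonant, before a labial obstruent)
  lofofag → lofohag   (f→h between vowels (before a back vowel))
So the Degor cognate is 'lofohag'.

lofohag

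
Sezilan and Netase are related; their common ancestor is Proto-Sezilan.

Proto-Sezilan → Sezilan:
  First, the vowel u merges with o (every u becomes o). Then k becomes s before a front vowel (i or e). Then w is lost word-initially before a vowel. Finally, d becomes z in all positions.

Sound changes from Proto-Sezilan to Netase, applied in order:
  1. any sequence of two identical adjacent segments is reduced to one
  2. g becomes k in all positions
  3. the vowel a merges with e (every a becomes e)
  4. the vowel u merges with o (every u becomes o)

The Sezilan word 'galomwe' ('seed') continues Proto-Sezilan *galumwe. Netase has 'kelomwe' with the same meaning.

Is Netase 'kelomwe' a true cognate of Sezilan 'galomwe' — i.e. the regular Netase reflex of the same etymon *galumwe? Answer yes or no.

Derive the expected Netase reflex of *galumwe:
Netase: start from *galumwe.
  rule 1: no change — galumwe
  rule 2 (unconditioned shift): galumwe → kalumwe
  rule 3 (vowel merger): kalumwe → kelumwe
  rule 4 (vowel merger): kelumwe → kelomwe
  ⇒ Netase kelomwe
Netase 'kelomwe' matches the regular reflex exactly, so the pair is cognate.

yes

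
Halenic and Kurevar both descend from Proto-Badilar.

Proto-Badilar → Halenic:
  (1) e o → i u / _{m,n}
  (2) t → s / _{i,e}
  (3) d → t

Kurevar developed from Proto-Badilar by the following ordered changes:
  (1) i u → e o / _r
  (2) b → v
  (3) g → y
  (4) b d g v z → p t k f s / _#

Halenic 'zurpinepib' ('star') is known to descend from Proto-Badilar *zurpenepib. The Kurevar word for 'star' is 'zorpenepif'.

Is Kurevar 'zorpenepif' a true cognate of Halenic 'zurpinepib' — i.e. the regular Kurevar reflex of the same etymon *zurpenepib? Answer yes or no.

Derive the expected Kurevar reflex of *zurpenepib:
Kurevar: start from *zurpenepib.
  rule 1 (pre-rhotic lowering): zurpenepib → zorpenepib
  rule 2 (unconditioned shift): zorpenepib → zorpenepiv
  rule 3: no change — zorpenepiv
  rule 4 (final devoicing): zorpenepiv → zorpenepif
  ⇒ Kurevar zorpenepif
Kurevar 'zorpenepif' matches the regular reflex exactly, so the pair is cognate.

yes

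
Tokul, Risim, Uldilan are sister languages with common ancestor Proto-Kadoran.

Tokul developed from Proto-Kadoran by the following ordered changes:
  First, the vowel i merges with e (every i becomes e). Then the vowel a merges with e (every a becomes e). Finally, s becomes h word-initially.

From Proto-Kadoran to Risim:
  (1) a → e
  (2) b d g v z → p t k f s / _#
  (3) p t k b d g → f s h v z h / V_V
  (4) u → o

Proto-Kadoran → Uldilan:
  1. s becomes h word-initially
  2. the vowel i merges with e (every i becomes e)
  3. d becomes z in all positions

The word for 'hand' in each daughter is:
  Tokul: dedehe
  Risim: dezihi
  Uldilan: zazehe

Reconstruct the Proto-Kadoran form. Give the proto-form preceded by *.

*dadihi

Position 3: Tokul has d, Risim has z, Uldilan has z. Tokul preserves d here (none of its changes turn any other segment into d), so the proto-segment is *d.
Position 4: Tokul has e, Risim has i, Uldilan has e. Risim preserves i here (none of its changes turn any other segment into i), so the proto-segment is *i.
Verify the candidate proto-form against each daughter:
Tokul: *dadihi > dadehe > dedehe  (by vowel merger, vowel merger)
Risim: *dadihi > dedihi > dezihi  (by vowel merger, intervocalic lenition)
Uldilan: *dadihi > dadehe > zazehe  (by vowel merger, unconditioned shift)
*dadihi is the unique common source.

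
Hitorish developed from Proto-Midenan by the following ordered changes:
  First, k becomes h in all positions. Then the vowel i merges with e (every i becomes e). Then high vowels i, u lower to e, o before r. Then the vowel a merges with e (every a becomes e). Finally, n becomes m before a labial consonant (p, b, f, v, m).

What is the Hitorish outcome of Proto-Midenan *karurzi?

herorze

Hitorish: *karurzi
  karurzi → harurzi   [unconditioned shift]
  harurzi → harurze   [vowel merger]
  harurze → harorze   [pre-rhotic lowering]
  harorze → herorze   [vowel merger]
  herorze (rule 5 does not apply)
  giving Hitorish herorze.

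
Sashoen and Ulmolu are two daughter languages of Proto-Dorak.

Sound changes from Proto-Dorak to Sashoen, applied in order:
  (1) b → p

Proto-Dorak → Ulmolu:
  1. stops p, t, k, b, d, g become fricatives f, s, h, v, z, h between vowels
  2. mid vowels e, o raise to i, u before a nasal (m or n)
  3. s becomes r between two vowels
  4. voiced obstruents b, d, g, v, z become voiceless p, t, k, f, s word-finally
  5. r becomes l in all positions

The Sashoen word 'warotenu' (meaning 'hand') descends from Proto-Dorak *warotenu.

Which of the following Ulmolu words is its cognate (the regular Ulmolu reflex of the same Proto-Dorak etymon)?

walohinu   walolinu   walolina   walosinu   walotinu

walolinu

Ulmolu: *warotenu > warosenu > warosinu > warorinu > walolinu  (by intervocalic lenition, pre-nasal raising, rhotacism, unconditioned shift)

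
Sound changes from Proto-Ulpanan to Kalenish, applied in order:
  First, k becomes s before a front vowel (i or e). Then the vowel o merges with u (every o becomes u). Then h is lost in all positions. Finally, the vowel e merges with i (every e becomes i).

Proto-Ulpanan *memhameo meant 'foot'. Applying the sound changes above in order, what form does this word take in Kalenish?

mimamiu

Kalenish: start from *memhameo.
  rule 1: no change — memhameo
  rule 2 (vowel merger): memhameo → memhameu
  rule 3 (h-loss): memhameu → memameu
  rule 4 (vowel merger): memameu → mimamiu
  ⇒ Kalenish mimamiu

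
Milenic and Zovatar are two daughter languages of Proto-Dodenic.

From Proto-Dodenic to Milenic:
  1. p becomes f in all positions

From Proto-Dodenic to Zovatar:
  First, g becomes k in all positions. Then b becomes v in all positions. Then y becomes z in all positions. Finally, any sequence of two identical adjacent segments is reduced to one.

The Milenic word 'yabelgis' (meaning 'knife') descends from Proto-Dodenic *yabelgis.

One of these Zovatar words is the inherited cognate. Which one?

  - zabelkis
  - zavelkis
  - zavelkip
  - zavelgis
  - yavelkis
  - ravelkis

zavelkis

Zovatar: *yabelgis
  yabelgis → yabelkis   [unconditioned shift]
  yabelkis → yavelkis   [unconditioned shift]
  yavelkis → zavelkis   [unconditioned shift]
  zavelkis (rule 4 does not apply)
  giving Zovatar zavelkis.
Among the options, 'zavelkis' alone shows every Zovatar change applied in order.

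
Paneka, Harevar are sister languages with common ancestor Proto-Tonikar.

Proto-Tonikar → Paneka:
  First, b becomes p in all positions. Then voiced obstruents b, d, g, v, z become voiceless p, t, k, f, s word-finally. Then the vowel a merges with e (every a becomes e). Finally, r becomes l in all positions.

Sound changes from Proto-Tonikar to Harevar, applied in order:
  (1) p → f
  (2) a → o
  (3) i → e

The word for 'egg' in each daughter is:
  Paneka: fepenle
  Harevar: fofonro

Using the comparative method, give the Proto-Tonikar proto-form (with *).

*fapanra

Position 3: Paneka has p, Harevar has f. Taking the neighbouring segments as reconstructed: Paneka p could go back to *p or *b; Harevar f could go back to *p or *f — the one source consistent with every daughter is *p.
Position 6: Paneka has l, Harevar has r. Harevar preserves r here (none of its changes turn any other segment into r), so the proto-segment is *r.
Position 2: Paneka has e, Harevar has o. Taking the neighbouring segments as reconstructed: Paneka e could go back to *a or *e; Harevar o could go back to *a or *o — the one source consistent with every daughter is *a.
Continuing position by position gives *fapanra; check it forward:
Paneka: start from *fapanra.
  rule 1: no change — fapanra
  rule 2: no change — fapanra
  rule 3 (vowel merger): fapanra → fepenre
  rule 4 (unconditioned shift): fepenre → fepenle
  ⇒ Paneka fepenle
Harevar: *fapanra
  fapanra → fafanra   [unconditioned shift]
  fafanra → fofonro   [vowel merger]
  fofonro (rule 3 does not apply)
  giving Harevar fofonro.
Only *fapanra yields all of Paneka fepenle, Harevar fofonro.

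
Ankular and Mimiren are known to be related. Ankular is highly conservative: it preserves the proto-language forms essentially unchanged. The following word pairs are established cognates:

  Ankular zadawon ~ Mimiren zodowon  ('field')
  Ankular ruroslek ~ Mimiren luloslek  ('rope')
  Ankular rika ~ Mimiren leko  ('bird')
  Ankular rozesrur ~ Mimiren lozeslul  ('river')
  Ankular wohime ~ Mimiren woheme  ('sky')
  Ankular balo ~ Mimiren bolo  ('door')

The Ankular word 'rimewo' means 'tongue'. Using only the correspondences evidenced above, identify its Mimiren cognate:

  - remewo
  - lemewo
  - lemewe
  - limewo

rika ~ leko — Ankular r corresponds to Mimiren l word-initially before a front vowel.
wohime ~ woheme — Ankular i corresponds to Mimiren e after a consonant, before a nasal.
Applying these to Ankular 'rimewo':
  rimewo → limewo   (r→l word-initially before a front vowel)
  limewo → lemewo   (i→e after a consonant, before a nasal)
So the Mimiren cognate is 'lemewo'.

lemewo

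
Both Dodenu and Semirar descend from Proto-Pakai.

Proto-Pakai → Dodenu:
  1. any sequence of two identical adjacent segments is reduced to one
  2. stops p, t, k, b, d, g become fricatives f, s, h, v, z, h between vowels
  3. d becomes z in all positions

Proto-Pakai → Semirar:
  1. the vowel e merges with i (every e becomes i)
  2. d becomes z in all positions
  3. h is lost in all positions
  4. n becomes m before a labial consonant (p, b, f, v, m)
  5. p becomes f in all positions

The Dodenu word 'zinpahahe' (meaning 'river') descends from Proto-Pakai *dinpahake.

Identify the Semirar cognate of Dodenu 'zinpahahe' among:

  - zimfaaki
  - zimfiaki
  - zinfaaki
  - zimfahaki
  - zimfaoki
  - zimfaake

Semirar: start from *dinpahake.
  rule 1 (vowel merger): dinpahake → dinpahaki
  rule 2 (unconditioned shift): dinpahaki → zinpahaki
  rule 3 (h-loss): zinpahaki → zinpaaki
  rule 4 (nasal place assimilation): zinpaaki → zimpaaki
  rule 5 (unconditioned shift): zimpaaki → zimfaaki
  ⇒ Semirar zimfaaki
Among the options, 'zimfaaki' alone shows every Semirar change applied in order.

zimfaaki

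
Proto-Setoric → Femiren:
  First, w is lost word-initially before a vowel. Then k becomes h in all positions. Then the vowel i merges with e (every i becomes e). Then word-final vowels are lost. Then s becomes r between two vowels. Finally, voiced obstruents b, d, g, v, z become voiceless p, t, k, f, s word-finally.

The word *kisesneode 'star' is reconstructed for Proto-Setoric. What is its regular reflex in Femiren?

Femiren: *kisesneode
  kisesneode (rule 1 does not apply)
  kisesneode → hisesneode   [unconditioned shift]
  hisesneode → hesesneode   [vowel merger]
  hesesneode → hesesneod   [apocope]
  hesesneod → heresneod   [rhotacism]
  heresneod → heresneot   [final devoicing]
  giving Femiren heresneot.

heresneot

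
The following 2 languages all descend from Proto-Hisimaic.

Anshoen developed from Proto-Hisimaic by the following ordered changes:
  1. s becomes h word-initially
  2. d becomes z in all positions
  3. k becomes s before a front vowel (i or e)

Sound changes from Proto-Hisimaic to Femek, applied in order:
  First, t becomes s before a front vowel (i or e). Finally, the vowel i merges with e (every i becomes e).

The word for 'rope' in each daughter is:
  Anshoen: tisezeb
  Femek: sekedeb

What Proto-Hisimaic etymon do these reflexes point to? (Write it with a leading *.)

*tikedeb

Position 1: Anshoen has t, Femek has s. Anshoen preserves t here (none of its changes turn any other segment into t), so the proto-segment is *t.
Position 3: Anshoen has s, Femek has k. Femek preserves k here (none of its changes turn any other segment into k), so the proto-segment is *k.
Position 2: Anshoen has i, Femek has e. Anshoen preserves i here (none of its changes turn any other segment into i), so the proto-segment is *i.
Verify the candidate proto-form against each daughter:
Anshoen: *tikedeb
  tikedeb (rule 1 does not apply)
  tikedeb → tikezeb   [unconditioned shift]
  tikezeb → tisezeb   [palatalisation]
  giving Anshoen tisezeb.
Femek: *tikedeb > sikedeb > sekedeb  (by palatalisation, vowel merger)
*tikedeb is the unique common source.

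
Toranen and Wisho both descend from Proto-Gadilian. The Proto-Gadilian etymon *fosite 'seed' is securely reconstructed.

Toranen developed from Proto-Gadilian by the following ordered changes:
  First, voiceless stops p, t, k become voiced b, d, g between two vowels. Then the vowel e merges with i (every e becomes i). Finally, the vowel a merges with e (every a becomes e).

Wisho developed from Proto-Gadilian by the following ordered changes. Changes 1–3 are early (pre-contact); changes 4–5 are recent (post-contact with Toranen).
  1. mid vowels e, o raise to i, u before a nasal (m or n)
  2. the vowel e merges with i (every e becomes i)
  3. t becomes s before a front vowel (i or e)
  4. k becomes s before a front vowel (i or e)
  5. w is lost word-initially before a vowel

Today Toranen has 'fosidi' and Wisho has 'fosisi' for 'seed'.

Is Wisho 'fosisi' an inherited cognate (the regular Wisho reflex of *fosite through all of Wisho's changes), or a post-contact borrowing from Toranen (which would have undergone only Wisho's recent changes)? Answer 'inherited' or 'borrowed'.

If inherited, *fosite would pass through all of Wisho's changes:
Wisho: start from *fosite.
  rule 1: no change — fosite
  rule 2 (vowel merger): fosite → fositi
  rule 3 (palatalisation): fositi → fosisi
  rule 4: no change — fosisi
  rule 5: no change — fosisi
  ⇒ Wisho fosisi
If borrowed from Toranen 'fosidi' after the early changes, it would undergo only the recent ones:
  rule 4 (palatalisation): no change (fosidi)
  rule 5 (glide loss): no change (fosidi)
  ⇒ as a loan: fosidi
Wisho 'fosisi' matches the inherited outcome exactly, so it is an inherited cognate, not a loan.

inherited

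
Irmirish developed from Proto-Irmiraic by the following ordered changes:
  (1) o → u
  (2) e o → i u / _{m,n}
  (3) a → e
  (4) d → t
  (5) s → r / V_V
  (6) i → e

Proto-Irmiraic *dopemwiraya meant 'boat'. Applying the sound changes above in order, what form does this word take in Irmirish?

tupemwereye

Irmirish: *dopemwiraya
  dopemwiraya → dupemwiraya   [vowel merger]
  dupemwiraya → dupimwiraya   [pre-nasal raising]
  dupimwiraya → dupimwireye   [vowel merger]
  dupimwireye → tupimwireye   [unconditioned shift]
  tupimwireye (rule 5 does not apply)
  tupimwireye → tupemwereye   [vowel merger]
  giving Irmirish tupemwereye.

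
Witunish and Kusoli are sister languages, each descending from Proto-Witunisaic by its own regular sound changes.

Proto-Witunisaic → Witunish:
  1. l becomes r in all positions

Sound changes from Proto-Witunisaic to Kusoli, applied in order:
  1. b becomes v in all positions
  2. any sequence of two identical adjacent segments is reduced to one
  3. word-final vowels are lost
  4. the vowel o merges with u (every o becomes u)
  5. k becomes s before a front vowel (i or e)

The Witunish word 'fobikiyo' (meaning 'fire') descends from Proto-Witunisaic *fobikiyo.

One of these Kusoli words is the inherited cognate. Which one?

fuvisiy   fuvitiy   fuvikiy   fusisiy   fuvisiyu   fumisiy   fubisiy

Kusoli: start from *fobikiyo.
  rule 1 (unconditioned shift): fobikiyo → fovikiyo
  rule 2: no change — fovikiyo
  rule 3 (apocope): fovikiyo → fovikiy
  rule 4 (vowel merger): fovikiy → fuvikiy
  rule 5 (palatalisation): fuvikiy → fuvisiy
  ⇒ Kusoli fuvisiy
The other candidates each miss or misapply at least one Kusoli change.

fuvisiy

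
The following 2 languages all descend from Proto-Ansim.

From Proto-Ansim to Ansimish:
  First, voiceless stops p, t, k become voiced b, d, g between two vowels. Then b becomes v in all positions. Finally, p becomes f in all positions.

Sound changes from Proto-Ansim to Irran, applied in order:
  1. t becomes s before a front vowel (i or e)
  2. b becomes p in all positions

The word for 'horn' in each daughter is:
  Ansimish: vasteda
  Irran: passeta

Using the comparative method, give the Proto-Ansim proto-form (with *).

*basteta

Position 4: Ansimish has t, Irran has s. Ansimish preserves t here (none of its changes turn any other segment into t), so the proto-segment is *t.
Position 6: Ansimish has d, Irran has t. Irran preserves t here (none of its changes turn any other segment into t), so the proto-segment is *t.
Continuing position by position gives *basteta; check it forward:
Ansimish: *basteta
  basteta → basteda   [intervocalic voicing]
  basteda → vasteda   [unconditioned shift]
  vasteda (rule 3 does not apply)
  giving Ansimish vasteda.
Irran: *basteta
  basteta → basseta   [palatalisation]
  basseta → passeta   [unconditioned shift]
  giving Irran passeta.
*basteta is the unique common source.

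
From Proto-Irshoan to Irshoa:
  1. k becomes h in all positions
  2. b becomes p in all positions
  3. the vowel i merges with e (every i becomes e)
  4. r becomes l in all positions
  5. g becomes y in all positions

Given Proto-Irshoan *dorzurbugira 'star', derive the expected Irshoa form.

dolzulpuyela

Irshoa: start from *dorzurbugira.
  rule 1: no change — dorzurbugira
  rule 2 (unconditioned shift): dorzurbugira → dorzurpugira
  rule 3 (vowel merger): dorzurpugira → dorzurpugera
  rule 4 (unconditioned shift): dorzurpugera → dolzulpugela
  rule 5 (unconditioned shift): dolzulpugela → dolzulpuyela
  ⇒ Irshoa dolzulpuyela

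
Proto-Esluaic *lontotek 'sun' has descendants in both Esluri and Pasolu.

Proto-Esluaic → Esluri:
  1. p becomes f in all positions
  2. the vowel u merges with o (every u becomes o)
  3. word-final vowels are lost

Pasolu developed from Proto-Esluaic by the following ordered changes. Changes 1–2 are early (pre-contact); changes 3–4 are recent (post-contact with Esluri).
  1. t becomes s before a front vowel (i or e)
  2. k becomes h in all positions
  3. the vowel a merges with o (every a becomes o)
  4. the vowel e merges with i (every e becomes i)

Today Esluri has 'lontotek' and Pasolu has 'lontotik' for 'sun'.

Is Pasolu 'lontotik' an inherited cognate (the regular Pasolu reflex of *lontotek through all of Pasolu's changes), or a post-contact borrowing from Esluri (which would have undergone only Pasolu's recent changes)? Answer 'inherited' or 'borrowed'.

If inherited, *lontotek would pass through all of Pasolu's changes:
Pasolu: *lontotek
  lontotek → lontosek   [palatalisation]
  lontosek → lontoseh   [unconditioned shift]
  lontoseh (rule 3 does not apply)
  lontoseh → lontosih   [vowel merger]
  giving Pasolu lontosih.
If borrowed from Esluri 'lontotek' after the early changes, it would undergo only the recent ones:
  rule 3 (vowel merger): no change (lontotek)
  rule 4 (vowel merger): lontotek → lontotik
  ⇒ as a loan: lontotik
Pasolu 'lontotik' matches the loan outcome 'lontotik', not the inherited 'lontosih' — it skipped the early Pasolu changes, so it was borrowed from Esluri.

borrowed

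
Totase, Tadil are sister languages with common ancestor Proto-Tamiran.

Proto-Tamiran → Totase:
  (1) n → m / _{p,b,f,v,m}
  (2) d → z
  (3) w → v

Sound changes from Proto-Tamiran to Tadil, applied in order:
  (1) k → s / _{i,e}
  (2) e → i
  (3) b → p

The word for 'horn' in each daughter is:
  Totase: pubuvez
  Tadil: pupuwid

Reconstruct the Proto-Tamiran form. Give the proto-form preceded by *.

*pubuwed

Position 5: Totase has v, Tadil has w. Tadil preserves w here (none of its changes turn any other segment into w), so the proto-segment is *w.
Position 6: Totase has e, Tadil has i. Totase preserves e here (none of its changes turn any other segment into e), so the proto-segment is *e.
Position 7: Totase has z, Tadil has d. Tadil preserves d here (none of its changes turn any other segment into d), so the proto-segment is *d.
This points to *pubuwed. Verify forward in each daughter:
Totase: *pubuwed
  pubuwed (rule 1 does not apply)
  pubuwed → pubuwez   [unconditioned shift]
  pubuwez → pubuvez   [unconditioned shift]
  giving Totase pubuvez.
Tadil: *pubuwed > pubuwid > pupuwid  (by vowel merger, unconditioned shift)
Only *pubuwed yields all of Totase pubuvez, Tadil pupuwid.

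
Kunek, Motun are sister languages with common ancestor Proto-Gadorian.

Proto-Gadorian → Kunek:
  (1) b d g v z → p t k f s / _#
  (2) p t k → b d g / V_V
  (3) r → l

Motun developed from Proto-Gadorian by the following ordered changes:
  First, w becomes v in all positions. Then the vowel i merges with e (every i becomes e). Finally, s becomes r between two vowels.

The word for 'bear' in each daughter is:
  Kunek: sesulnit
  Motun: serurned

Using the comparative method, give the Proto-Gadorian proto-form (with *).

*sesurnid

Position 8: Kunek has t, Motun has d. Motun preserves d here (none of its changes turn any other segment into d), so the proto-segment is *d.
Position 5: Kunek has l, Motun has r. Taking the neighbouring segments as reconstructed: Kunek l could go back to *l or *r; Motun r can only go back to *r — the one source consistent with every daughter is *r.
Verify the candidate proto-form against each daughter:
Kunek: *sesurnid > sesurnit > sesulnit  (by final devoicing, unconditioned shift)
Motun: start from *sesurnid.
  rule 1: no change — sesurnid
  rule 2 (vowel merger): sesurnid → sesurned
  rule 3 (rhotacism): sesurned → serurned
  ⇒ Motun serurned
Only *sesurnid yields all of Kunek sesulnit, Motun serurned.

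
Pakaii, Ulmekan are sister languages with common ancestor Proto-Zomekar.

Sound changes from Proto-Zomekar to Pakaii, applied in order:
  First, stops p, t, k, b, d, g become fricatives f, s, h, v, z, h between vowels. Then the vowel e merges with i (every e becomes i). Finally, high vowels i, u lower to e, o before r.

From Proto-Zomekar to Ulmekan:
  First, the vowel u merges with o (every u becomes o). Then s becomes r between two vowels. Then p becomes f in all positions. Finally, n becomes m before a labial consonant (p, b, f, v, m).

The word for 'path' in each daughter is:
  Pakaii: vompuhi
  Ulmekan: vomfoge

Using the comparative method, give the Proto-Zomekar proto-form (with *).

*vompuge

Position 6: Pakaii has h, Ulmekan has g. Ulmekan preserves g here (none of its changes turn any other segment into g), so the proto-segment is *g.
Position 4: Pakaii has p, Ulmekan has f. Pakaii preserves p here (none of its changes turn any other segment into p), so the proto-segment is *p.
Position 7: Pakaii has i, Ulmekan has e. Ulmekan preserves e here (none of its changes turn any other segment into e), so the proto-segment is *e.
Verify the candidate proto-form against each daughter:
Pakaii: *vompuge
  vompuge → vompuhe   [intervocalic lenition]
  vompuhe → vompuhi   [vowel merger]
  vompuhi (rule 3 does not apply)
  giving Pakaii vompuhi.
Ulmekan: *vompuge > vompoge > vomfoge  (by vowel merger, unconditioned shift)
*vompuge is the unique common source.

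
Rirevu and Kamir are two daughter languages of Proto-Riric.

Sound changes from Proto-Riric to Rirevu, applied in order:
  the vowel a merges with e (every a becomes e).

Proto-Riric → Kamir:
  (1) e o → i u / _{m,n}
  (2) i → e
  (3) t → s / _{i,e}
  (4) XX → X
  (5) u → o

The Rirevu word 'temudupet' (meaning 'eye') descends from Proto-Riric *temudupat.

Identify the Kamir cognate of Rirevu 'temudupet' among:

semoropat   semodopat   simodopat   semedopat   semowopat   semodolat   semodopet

Kamir: *temudupat > timudupat > temudupat > semudupat > semodopat  (by pre-nasal raising, vowel merger, palatalisation, vowel merger)
The other candidates each miss or misapply at least one Kamir change.

semodopat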